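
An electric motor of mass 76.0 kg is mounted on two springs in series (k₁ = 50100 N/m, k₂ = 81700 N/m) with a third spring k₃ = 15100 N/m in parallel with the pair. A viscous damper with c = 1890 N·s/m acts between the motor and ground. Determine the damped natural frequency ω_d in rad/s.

Series pair: k_s = k₁k₂/(k₁+k₂) = (50100)(81700)/(50100 + 81700) = 31060 N/m. In parallel with k₃: k_eq = 31060 + 15100 = 46160 N/m.
ω_n = √(k_eq/m) = √(46160/76.0) = 24.64 rad/s.
Critical damping c_c = 2√(k_eq·m) = 2√(46160 × 76.0) = 3746 N·s/m, so ζ = c/c_c = 1890/3746 = 0.5046.
ω_d = ω_n√(1 − ζ²) = 24.64 × √(1 − 0.255) = 21.28 rad/s.

21.3 rad/s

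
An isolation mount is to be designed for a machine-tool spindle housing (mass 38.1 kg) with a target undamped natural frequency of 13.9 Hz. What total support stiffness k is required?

291000 N/m

ω_n = 2πf_n = 2π × 13.9 = 87.34 rad/s.
k = m·ω_n² = 38.1 × 87.34² = 38.1 × 7628 = 290600 N/m.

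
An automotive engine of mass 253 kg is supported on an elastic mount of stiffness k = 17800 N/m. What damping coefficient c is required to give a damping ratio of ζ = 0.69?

c_c = 2√(k·m) = 2√(17800 × 253) = 4244 N·s/m.
c = ζ·c_c = 0.69 × 4244 = 2929 N·s/m.

2930 N·s/m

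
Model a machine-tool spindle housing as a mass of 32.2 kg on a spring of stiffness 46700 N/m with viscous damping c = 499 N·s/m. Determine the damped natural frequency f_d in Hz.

ω_n = √(k/m) = √(46700/32.2) = 38.08 rad/s.
Critical damping c_c = 2√(k·m) = 2√(46700 × 32.2) = 2453 N·s/m, so ζ = c/c_c = 499/2453 = 0.2035.
ω_d = ω_n√(1 − ζ²) = 38.08 × √(1 − 0.0414) = 37.29 rad/s.
f_d = ω_d/(2π) = 5.934 Hz.

5.93 Hz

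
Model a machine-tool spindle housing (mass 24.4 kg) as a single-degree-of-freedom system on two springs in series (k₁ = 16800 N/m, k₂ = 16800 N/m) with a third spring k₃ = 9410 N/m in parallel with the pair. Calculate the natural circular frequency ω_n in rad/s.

27.0 rad/s

Series pair: k_s = k₁k₂/(k₁+k₂) = (16800)(16800)/(16800 + 16800) = 8400 N/m. In parallel with k₃: k_eq = 8400 + 9410 = 17810 N/m.
ω_n = √(k_eq/m) = √(17810/24.4) = √729.9 = 27.02 rad/s.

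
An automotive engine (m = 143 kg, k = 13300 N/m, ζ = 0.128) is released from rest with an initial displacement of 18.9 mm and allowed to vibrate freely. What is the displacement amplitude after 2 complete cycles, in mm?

3.73 mm

Logarithmic decrement δ = 2πζ/√(1 − ζ²) = 2π × 0.1280/√(1 − 0.0164) = 0.8109.
After n cycles, x_n/x₀ = e^(−nδ), so x_2 = 18.9 × e^(−2 × 0.8109) = 18.9 × 0.1975 = 3.733 mm.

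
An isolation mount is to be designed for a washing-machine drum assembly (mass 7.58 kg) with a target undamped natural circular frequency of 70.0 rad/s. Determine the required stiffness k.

37100 N/m

k = m·ω_n² = 7.58 × 70.00² = 7.58 × 4900 = 37140 N/m.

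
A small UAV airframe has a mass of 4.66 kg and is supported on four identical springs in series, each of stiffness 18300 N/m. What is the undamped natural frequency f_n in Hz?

4.99 Hz

Series springs: 1/k_eq = 4/18300, so k_eq = 18300/4 = 4575 N/m.
ω_n = √(k_eq/m) = √(4575/4.66) = √981.8 = 31.33 rad/s.
f_n = ω_n/(2π) = 31.33/6.283 = 4.987 Hz.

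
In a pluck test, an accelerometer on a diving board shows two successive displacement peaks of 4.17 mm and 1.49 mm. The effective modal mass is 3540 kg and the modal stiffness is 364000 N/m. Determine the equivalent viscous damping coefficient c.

11600 N·s/m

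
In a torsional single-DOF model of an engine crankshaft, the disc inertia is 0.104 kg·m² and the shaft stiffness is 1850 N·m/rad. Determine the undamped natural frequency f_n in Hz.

21.2 Hz

ω_n = √(k_t/J) = √(1850/0.104) = √17790 = 133.4 rad/s.
f_n = ω_n/(2π) = 133.4/6.283 = 21.23 Hz.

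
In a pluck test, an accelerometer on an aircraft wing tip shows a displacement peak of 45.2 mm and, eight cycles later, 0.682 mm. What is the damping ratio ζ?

0.0831

Logarithmic decrement δ = (1/n)·ln(x₀/x_n) = (1/8)·ln(45.2/0.682) = (1/8)·ln(66.28) = 0.5242.
ζ = δ/√(4π² + δ²) = 0.5242/√(39.48 + 0.275) = 0.5242/6.305 = 0.08314.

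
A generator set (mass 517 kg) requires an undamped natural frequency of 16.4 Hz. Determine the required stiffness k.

ω_n = 2πf_n = 2π × 16.4 = 103.0 rad/s.
k = m·ω_n² = 517 × 103.0² = 517 × 10620 = 5490000 N/m.

5490000 N/m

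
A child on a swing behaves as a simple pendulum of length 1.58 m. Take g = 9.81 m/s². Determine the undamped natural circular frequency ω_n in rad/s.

2.49 rad/s

For a simple pendulum ω_n = √(g/L) = √(9.81/1.58) = √6.209 = 2.492 rad/s.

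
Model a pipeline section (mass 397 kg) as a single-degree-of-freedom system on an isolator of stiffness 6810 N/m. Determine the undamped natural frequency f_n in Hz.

0.659 Hz

ω_n = √(k/m) = √(6810/397) = √17.15 = 4.142 rad/s.
f_n = ω_n/(2π) = 4.142/6.283 = 0.6592 Hz.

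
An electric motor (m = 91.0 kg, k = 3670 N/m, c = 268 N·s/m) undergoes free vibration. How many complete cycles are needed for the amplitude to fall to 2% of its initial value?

ζ = c/(2√(km)) = 268/(2√(3670 × 91.0)) = 268/1156 = 0.2319.
Logarithmic decrement δ = 2πζ/√(1 − ζ²) = 2π × 0.2319/√(1 − 0.0538) = 1.498.
x_n/x₀ = e^(−nδ) ≤ 0.02; take ln: n ≥ ln(1/0.02)/δ = 3.912/1.498 = 2.612.
So 3 complete cycles are required.

3 cycles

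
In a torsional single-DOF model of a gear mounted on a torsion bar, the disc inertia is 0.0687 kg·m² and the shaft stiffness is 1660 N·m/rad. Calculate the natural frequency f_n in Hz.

24.7 Hz

ω_n = √(k_t/J) = √(1660/0.0687) = √24160 = 155.4 rad/s.
f_n = ω_n/(2π) = 155.4/6.283 = 24.74 Hz.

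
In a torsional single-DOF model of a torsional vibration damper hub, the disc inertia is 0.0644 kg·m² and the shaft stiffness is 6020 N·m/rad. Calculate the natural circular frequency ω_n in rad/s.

ω_n = √(k_t/J) = √(6020/0.0644) = √93480 = 305.7 rad/s.

306 rad/s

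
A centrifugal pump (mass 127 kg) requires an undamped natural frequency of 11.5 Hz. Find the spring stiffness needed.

663000 N/m

ω_n = 2πf_n = 2π × 11.5 = 72.26 rad/s.
k = m·ω_n² = 127 × 72.26² = 127 × 5221 = 663100 N/m.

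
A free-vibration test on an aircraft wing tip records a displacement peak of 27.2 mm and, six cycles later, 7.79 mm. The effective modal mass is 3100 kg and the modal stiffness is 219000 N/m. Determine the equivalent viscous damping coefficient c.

Logarithmic decrement δ = (1/n)·ln(x₀/x_n) = (1/6)·ln(27.2/7.79) = (1/6)·ln(3.492) = 0.2084.
ζ = δ/√(4π² + δ²) = 0.2084/√(39.48 + 0.0434) = 0.2084/6.287 = 0.03315.
c = ζ · 2√(km) = 0.03315 × 2√(219000 × 3100) = 0.03315 × 52110 = 1727 N·s/m.

1730 N·s/m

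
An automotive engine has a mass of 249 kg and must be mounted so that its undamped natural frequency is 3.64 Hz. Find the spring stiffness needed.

130000 N/m

ω_n = 2πf_n = 2π × 3.64 = 22.87 rad/s.
k = m·ω_n² = 249 × 22.87² = 249 × 523.1 = 130200 N/m.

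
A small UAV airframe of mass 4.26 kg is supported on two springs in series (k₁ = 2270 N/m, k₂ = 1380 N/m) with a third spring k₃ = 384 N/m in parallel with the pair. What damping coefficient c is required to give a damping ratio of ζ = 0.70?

Series pair: k_s = k₁k₂/(k₁+k₂) = (2270)(1380)/(2270 + 1380) = 858.2 N/m. In parallel with k₃: k_eq = 858.2 + 384 = 1242 N/m.
c_c = 2√(k_eq·m) = 2√(1242 × 4.26) = 145.5 N·s/m.
c = ζ·c_c = 0.70 × 145.5 = 101.8 N·s/m.

102 N·s/m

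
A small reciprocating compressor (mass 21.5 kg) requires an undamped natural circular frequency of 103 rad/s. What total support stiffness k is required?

228000 N/m

k = m·ω_n² = 21.5 × 103.0² = 21.5 × 10610 = 228100 N/m.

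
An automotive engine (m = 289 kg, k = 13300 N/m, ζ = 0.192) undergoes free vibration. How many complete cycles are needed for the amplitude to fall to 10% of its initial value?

2 cycles

Logarithmic decrement δ = 2πζ/√(1 − ζ²) = 2π × 0.1920/√(1 − 0.0369) = 1.229.
x_n/x₀ = e^(−nδ) ≤ 0.1; take ln: n ≥ ln(1/0.1)/δ = 2.303/1.229 = 1.873.
So 2 complete cycles are required.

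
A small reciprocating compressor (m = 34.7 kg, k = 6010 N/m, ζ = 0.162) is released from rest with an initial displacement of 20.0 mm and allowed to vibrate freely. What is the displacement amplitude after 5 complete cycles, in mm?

0.115 mm

Logarithmic decrement δ = 2πζ/√(1 − ζ²) = 2π × 0.1620/√(1 − 0.0262) = 1.032.
After n cycles, x_n/x₀ = e^(−nδ), so x_5 = 20.0 × e^(−5 × 1.032) = 20.0 × 0.005756 = 0.1151 mm.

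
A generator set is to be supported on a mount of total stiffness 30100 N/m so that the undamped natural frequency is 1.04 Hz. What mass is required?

705 kg

ω_n = 2πf_n = 2π × 1.04 = 6.535 rad/s.
m = k/ω_n² = 30100/6.535² = 30100/42.70 = 704.9 kg.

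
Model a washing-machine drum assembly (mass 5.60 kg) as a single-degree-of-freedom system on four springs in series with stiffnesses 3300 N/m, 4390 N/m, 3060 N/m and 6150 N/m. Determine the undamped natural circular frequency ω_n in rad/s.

Series springs: 1/k_eq = 1/3300 + 1/4390 + 1/3060 + 1/6150 = 0.001020, so k_eq = 980.2 N/m.
ω_n = √(k_eq/m) = √(980.2/5.60) = √175.0 = 13.23 rad/s.

13.2 rad/s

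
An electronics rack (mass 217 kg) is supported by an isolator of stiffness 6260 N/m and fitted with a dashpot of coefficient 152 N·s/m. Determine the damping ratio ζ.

ω_n = √(k/m) = √(6260/217) = 5.371 rad/s.
Critical damping c_c = 2√(k·m) = 2√(6260 × 217) = 2331 N·s/m, so ζ = c/c_c = 152/2331 = 0.06521.

0.0652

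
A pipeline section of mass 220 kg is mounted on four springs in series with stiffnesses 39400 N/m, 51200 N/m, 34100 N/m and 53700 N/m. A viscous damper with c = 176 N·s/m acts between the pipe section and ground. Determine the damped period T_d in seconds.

Series springs: 1/k_eq = 1/39400 + 1/51200 + 1/34100 + 1/53700 = 9.286×10^-5, so k_eq = 10770 N/m.
ω_n = √(k_eq/m) = √(10770/220) = 6.996 rad/s.
Critical damping c_c = 2√(k_eq·m) = 2√(10770 × 220) = 3078 N·s/m, so ζ = c/c_c = 176/3078 = 0.05717.
ω_d = ω_n√(1 − ζ²) = 6.996 × √(1 − 0.00327) = 6.985 rad/s.
T_d = 2π/ω_d = 0.8995 s.

0.900 s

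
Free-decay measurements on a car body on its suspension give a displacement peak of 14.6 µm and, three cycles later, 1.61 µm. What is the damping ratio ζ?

Logarithmic decrement δ = (1/n)·ln(x₀/x_n) = (1/3)·ln(14.6/1.61) = (1/3)·ln(9.068) = 0.7349.
ζ = δ/√(4π² + δ²) = 0.7349/√(39.48 + 0.540) = 0.7349/6.326 = 0.1162.

0.116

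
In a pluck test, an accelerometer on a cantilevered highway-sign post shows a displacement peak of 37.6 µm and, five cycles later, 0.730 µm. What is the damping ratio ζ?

Logarithmic decrement δ = (1/n)·ln(x₀/x_n) = (1/5)·ln(37.6/0.730) = (1/5)·ln(51.51) = 0.7883.
ζ = δ/√(4π² + δ²) = 0.7883/√(39.48 + 0.621) = 0.7883/6.332 = 0.1245.

0.124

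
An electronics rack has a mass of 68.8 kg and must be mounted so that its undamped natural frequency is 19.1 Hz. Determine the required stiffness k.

991000 N/m

ω_n = 2πf_n = 2π × 19.1 = 120.0 rad/s.
k = m·ω_n² = 68.8 × 120.0² = 68.8 × 14400 = 990900 N/m.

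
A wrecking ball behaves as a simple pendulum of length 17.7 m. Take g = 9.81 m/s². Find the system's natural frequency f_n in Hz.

0.118 Hz

For a simple pendulum ω_n = √(g/L) = √(9.81/17.7) = √0.5542 = 0.7445 rad/s.
f_n = ω_n/(2π) = 0.7445/6.283 = 0.1185 Hz.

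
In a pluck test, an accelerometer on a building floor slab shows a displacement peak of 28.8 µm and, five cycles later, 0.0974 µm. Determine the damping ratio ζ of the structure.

0.178

Logarithmic decrement δ = (1/n)·ln(x₀/x_n) = (1/5)·ln(28.8/0.0974) = (1/5)·ln(295.7) = 1.138.
ζ = δ/√(4π² + δ²) = 1.138/√(39.48 + 1.29) = 1.138/6.385 = 0.1782.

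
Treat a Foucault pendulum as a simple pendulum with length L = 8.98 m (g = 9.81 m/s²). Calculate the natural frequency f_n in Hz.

For a simple pendulum ω_n = √(g/L) = √(9.81/8.98) = √1.092 = 1.045 rad/s.
f_n = ω_n/(2π) = 1.045/6.283 = 0.1663 Hz.

0.166 Hz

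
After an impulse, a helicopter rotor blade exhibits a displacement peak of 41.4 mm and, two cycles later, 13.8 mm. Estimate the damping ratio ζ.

0.0871

Logarithmic decrement δ = (1/n)·ln(x₀/x_n) = (1/2)·ln(41.4/13.8) = (1/2)·ln(3.000) = 0.5493.
ζ = δ/√(4π² + δ²) = 0.5493/√(39.48 + 0.302) = 0.5493/6.307 = 0.08709.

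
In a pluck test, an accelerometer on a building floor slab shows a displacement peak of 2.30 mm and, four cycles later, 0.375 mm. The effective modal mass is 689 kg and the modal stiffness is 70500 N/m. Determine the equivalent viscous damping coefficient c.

Logarithmic decrement δ = (1/n)·ln(x₀/x_n) = (1/4)·ln(2.30/0.375) = (1/4)·ln(6.133) = 0.4534.
ζ = δ/√(4π² + δ²) = 0.4534/√(39.48 + 0.206) = 0.4534/6.300 = 0.07198.
c = ζ · 2√(km) = 0.07198 × 2√(70500 × 689) = 0.07198 × 13940 = 1003 N·s/m.

1000 N·s/m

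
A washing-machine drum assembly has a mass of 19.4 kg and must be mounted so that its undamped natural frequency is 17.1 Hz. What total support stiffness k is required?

ω_n = 2πf_n = 2π × 17.1 = 107.4 rad/s.
k = m·ω_n² = 19.4 × 107.4² = 19.4 × 11540 = 224000 N/m.

224000 N/m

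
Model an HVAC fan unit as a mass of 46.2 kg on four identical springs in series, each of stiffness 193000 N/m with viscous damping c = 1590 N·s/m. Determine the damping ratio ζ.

0.532

Series springs: 1/k_eq = 4/193000, so k_eq = 193000/4 = 48250 N/m.
ω_n = √(k_eq/m) = √(48250/46.2) = 32.32 rad/s.
Critical damping c_c = 2√(k_eq·m) = 2√(48250 × 46.2) = 2986 N·s/m, so ζ = c/c_c = 1590/2986 = 0.5325.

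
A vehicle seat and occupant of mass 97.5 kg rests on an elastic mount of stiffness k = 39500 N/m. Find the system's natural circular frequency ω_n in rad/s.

ω_n = √(k/m) = √(39500/97.5) = √405.1 = 20.13 rad/s.

20.1 rad/s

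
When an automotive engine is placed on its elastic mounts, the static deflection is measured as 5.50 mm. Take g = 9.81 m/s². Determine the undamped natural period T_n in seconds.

ω_n = √(g/δ_st) = √(9.81/0.00550) = √1784 = 42.23 rad/s.
T_n = 2π/ω_n = 6.283/42.23 = 0.1488 s.

0.149 s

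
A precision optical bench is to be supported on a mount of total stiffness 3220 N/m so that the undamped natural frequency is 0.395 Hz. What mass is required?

ω_n = 2πf_n = 2π × 0.395 = 2.482 rad/s.
m = k/ω_n² = 3220/2.482² = 3220/6.160 = 522.8 kg.

523 kg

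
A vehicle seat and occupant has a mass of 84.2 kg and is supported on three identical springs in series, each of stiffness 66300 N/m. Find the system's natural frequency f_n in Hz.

2.58 Hz

Series springs: 1/k_eq = 3/66300, so k_eq = 66300/3 = 22100 N/m.
ω_n = √(k_eq/m) = √(22100/84.2) = √262.5 = 16.20 rad/s.
f_n = ω_n/(2π) = 16.20/6.283 = 2.578 Hz.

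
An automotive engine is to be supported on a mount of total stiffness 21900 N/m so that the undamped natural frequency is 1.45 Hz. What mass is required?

ω_n = 2πf_n = 2π × 1.45 = 9.111 rad/s.
m = k/ω_n² = 21900/9.111² = 21900/83.00 = 263.8 kg.

264 kg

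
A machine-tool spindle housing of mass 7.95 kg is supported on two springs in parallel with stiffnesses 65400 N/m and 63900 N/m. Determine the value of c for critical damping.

Parallel springs add: k_eq = 65400 + 63900 = 129300 N/m.
c_c = 2√(k_eq·m) = 2√(129300 × 7.95) = 2 × 1014 = 2028 N·s/m.

2030 N·s/m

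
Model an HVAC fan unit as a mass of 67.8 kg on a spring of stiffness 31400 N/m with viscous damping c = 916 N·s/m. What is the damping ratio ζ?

ω_n = √(k/m) = √(31400/67.8) = 21.52 rad/s.
Critical damping c_c = 2√(k·m) = 2√(31400 × 67.8) = 2918 N·s/m, so ζ = c/c_c = 916/2918 = 0.3139.

0.314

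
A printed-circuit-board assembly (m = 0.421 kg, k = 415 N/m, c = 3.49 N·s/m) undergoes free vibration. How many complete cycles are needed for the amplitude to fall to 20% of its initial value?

ζ = c/(2√(km)) = 3.49/(2√(415 × 0.421)) = 3.49/26.44 = 0.1320.
Logarithmic decrement δ = 2πζ/√(1 − ζ²) = 2π × 0.1320/√(1 − 0.0174) = 0.8368.
x_n/x₀ = e^(−nδ) ≤ 0.2; take ln: n ≥ ln(1/0.2)/δ = 1.609/0.8368 = 1.923.
So 2 complete cycles are required.

2 cycles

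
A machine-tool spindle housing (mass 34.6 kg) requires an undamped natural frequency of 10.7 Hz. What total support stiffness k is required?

ω_n = 2πf_n = 2π × 10.7 = 67.23 rad/s.
k = m·ω_n² = 34.6 × 67.23² = 34.6 × 4520 = 156400 N/m.

156000 N/m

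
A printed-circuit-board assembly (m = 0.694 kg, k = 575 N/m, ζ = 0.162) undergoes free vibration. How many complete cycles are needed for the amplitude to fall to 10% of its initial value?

Logarithmic decrement δ = 2πζ/√(1 − ζ²) = 2π × 0.1620/√(1 − 0.0262) = 1.032.
x_n/x₀ = e^(−nδ) ≤ 0.1; take ln: n ≥ ln(1/0.1)/δ = 2.303/1.032 = 2.232.
So 3 complete cycles are required.

3 cycles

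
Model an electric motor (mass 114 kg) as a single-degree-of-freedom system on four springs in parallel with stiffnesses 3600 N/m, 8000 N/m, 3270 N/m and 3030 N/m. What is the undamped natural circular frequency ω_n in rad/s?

12.5 rad/s

Parallel springs add: k_eq = 3600 + 8000 + 3270 + 3030 = 17900 N/m.
ω_n = √(k_eq/m) = √(17900/114) = √157.0 = 12.53 rad/s.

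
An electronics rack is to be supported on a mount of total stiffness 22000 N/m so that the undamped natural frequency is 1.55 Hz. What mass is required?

ω_n = 2πf_n = 2π × 1.55 = 9.739 rad/s.
m = k/ω_n² = 22000/9.739² = 22000/94.85 = 232.0 kg.

232 kg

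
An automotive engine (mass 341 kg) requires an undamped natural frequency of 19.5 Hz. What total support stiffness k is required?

ω_n = 2πf_n = 2π × 19.5 = 122.5 rad/s.
k = m·ω_n² = 341 × 122.5² = 341 × 15010 = 5119000 N/m.

5120000 N/m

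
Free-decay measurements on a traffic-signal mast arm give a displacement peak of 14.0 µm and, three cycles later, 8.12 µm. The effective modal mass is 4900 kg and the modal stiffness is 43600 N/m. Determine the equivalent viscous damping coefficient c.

Logarithmic decrement δ = (1/n)·ln(x₀/x_n) = (1/3)·ln(14.0/8.12) = (1/3)·ln(1.724) = 0.1816.
ζ = δ/√(4π² + δ²) = 0.1816/√(39.48 + 0.0330) = 0.1816/6.286 = 0.02889.
c = ζ · 2√(km) = 0.02889 × 2√(43600 × 4900) = 0.02889 × 29230 = 844.4 N·s/m.

844 N·s/m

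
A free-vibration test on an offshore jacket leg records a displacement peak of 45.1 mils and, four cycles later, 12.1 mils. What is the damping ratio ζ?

Logarithmic decrement δ = (1/n)·ln(x₀/x_n) = (1/4)·ln(45.1/12.1) = (1/4)·ln(3.727) = 0.3289.
ζ = δ/√(4π² + δ²) = 0.3289/√(39.48 + 0.108) = 0.3289/6.292 = 0.05228.

0.0523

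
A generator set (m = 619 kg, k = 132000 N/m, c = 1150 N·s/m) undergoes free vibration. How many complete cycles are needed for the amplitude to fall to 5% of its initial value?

ζ = c/(2√(km)) = 1150/(2√(132000 × 619)) = 1150/18080 = 0.06361.
Logarithmic decrement δ = 2πζ/√(1 − ζ²) = 2π × 0.06361/√(1 − 0.00405) = 0.4005.
x_n/x₀ = e^(−nδ) ≤ 0.05; take ln: n ≥ ln(1/0.05)/δ = 2.996/0.4005 = 7.480.
So 8 complete cycles are required.

8 cycles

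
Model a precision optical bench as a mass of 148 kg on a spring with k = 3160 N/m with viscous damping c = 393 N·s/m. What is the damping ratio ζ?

ω_n = √(k/m) = √(3160/148) = 4.621 rad/s.
Critical damping c_c = 2√(k·m) = 2√(3160 × 148) = 1368 N·s/m, so ζ = c/c_c = 393/1368 = 0.2873.

0.287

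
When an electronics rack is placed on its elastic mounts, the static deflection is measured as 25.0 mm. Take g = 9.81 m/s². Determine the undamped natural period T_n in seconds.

ω_n = √(g/δ_st) = √(9.81/0.0250) = √392.4 = 19.81 rad/s.
T_n = 2π/ω_n = 6.283/19.81 = 0.3172 s.

0.317 s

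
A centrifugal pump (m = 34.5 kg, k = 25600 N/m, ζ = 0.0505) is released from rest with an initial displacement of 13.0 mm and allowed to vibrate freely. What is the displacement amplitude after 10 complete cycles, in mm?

Logarithmic decrement δ = 2πζ/√(1 − ζ²) = 2π × 0.05050/√(1 − 0.00255) = 0.3177.
After n cycles, x_n/x₀ = e^(−nδ), so x_10 = 13.0 × e^(−10 × 0.3177) = 13.0 × 0.04171 = 0.5422 mm.

0.542 mm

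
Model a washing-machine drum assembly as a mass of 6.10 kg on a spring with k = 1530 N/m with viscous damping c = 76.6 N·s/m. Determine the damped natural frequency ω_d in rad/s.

14.5 rad/s

ω_n = √(k/m) = √(1530/6.10) = 15.84 rad/s.
Critical damping c_c = 2√(k·m) = 2√(1530 × 6.10) = 193.2 N·s/m, so ζ = c/c_c = 76.6/193.2 = 0.3964.
ω_d = ω_n√(1 − ζ²) = 15.84 × √(1 − 0.157) = 14.54 rad/s.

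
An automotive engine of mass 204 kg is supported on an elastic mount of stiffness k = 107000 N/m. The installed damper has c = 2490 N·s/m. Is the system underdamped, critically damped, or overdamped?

underdamped

c_c = 2√(k·m) = 9344 N·s/m; ζ = c/c_c = 2490/9344 = 0.266.
Since ζ < 1 the system is underdamped.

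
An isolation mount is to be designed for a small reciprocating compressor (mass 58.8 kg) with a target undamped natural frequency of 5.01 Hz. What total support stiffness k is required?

58300 N/m

ω_n = 2πf_n = 2π × 5.01 = 31.48 rad/s.
k = m·ω_n² = 58.8 × 31.48² = 58.8 × 990.9 = 58270 N/m.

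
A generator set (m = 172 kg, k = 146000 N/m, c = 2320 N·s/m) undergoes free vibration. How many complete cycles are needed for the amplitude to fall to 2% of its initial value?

3 cycles

ζ = c/(2√(km)) = 2320/(2√(146000 × 172)) = 2320/10020 = 0.2315.
Logarithmic decrement δ = 2πζ/√(1 − ζ²) = 2π × 0.2315/√(1 − 0.0536) = 1.495.
x_n/x₀ = e^(−nδ) ≤ 0.02; take ln: n ≥ ln(1/0.02)/δ = 3.912/1.495 = 2.617.
So 3 complete cycles are required.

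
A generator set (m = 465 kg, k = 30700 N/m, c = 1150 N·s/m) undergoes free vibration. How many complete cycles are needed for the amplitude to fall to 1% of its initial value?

ζ = c/(2√(km)) = 1150/(2√(30700 × 465)) = 1150/7557 = 0.1522.
Logarithmic decrement δ = 2πζ/√(1 − ζ²) = 2π × 0.1522/√(1 − 0.0232) = 0.9675.
x_n/x₀ = e^(−nδ) ≤ 0.01; take ln: n ≥ ln(1/0.01)/δ = 4.605/0.9675 = 4.760.
So 5 complete cycles are required.

5 cycles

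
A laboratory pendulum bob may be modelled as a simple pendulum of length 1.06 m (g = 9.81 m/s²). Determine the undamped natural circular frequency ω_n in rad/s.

3.04 rad/s

For a simple pendulum ω_n = √(g/L) = √(9.81/1.06) = √9.255 = 3.042 rad/s.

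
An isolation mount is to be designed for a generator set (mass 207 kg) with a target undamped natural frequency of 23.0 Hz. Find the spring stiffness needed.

ω_n = 2πf_n = 2π × 23.0 = 144.5 rad/s.
k = m·ω_n² = 207 × 144.5² = 207 × 20880 = 4323000 N/m.

4320000 N/m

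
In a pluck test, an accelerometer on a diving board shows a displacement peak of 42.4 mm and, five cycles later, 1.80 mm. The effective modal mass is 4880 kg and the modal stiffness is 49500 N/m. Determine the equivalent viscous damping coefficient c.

Logarithmic decrement δ = (1/n)·ln(x₀/x_n) = (1/5)·ln(42.4/1.80) = (1/5)·ln(23.56) = 0.6319.
ζ = δ/√(4π² + δ²) = 0.6319/√(39.48 + 0.399) = 0.6319/6.315 = 0.1001.
c = ζ · 2√(km) = 0.1001 × 2√(49500 × 4880) = 0.1001 × 31080 = 3110 N·s/m.

3110 N·s/m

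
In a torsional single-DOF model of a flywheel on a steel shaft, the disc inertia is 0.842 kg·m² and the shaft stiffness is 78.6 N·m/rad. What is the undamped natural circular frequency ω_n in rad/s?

9.66 rad/s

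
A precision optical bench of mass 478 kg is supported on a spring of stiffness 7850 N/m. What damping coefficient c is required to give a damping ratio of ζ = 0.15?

581 N·s/m

c_c = 2√(k·m) = 2√(7850 × 478) = 3874 N·s/m.
c = ζ·c_c = 0.15 × 3874 = 581.1 N·s/m.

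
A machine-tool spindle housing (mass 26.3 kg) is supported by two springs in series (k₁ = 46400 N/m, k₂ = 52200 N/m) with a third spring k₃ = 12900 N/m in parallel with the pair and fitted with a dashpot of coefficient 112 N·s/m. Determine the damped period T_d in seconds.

0.167 s

Series pair: k_s = k₁k₂/(k₁+k₂) = (46400)(52200)/(46400 + 52200) = 24560 N/m. In parallel with k₃: k_eq = 24560 + 12900 = 37460 N/m.
ω_n = √(k_eq/m) = √(37460/26.3) = 37.74 rad/s.
Critical damping c_c = 2√(k_eq·m) = 2√(37460 × 26.3) = 1985 N·s/m, so ζ = c/c_c = 112/1985 = 0.05642.
ω_d = ω_n√(1 − ζ²) = 37.74 × √(1 − 0.00318) = 37.68 rad/s.
T_d = 2π/ω_d = 0.1667 s.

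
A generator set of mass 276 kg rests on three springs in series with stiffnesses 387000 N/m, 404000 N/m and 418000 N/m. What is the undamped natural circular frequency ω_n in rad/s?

22.1 rad/s

Series springs: 1/k_eq = 1/387000 + 1/404000 + 1/418000 = 7.452×10^-6, so k_eq = 134200 N/m.
ω_n = √(k_eq/m) = √(134200/276) = √486.2 = 22.05 rad/s.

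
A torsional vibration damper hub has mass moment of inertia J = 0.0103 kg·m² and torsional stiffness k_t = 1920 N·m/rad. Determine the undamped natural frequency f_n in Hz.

ω_n = √(k_t/J) = √(1920/0.0103) = √186400 = 431.7 rad/s.
f_n = ω_n/(2π) = 431.7/6.283 = 68.72 Hz.

68.7 Hz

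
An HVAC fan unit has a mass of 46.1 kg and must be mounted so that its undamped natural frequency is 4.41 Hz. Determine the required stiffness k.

ω_n = 2πf_n = 2π × 4.41 = 27.71 rad/s.
k = m·ω_n² = 46.1 × 27.71² = 46.1 × 767.8 = 35390 N/m.

35400 N/m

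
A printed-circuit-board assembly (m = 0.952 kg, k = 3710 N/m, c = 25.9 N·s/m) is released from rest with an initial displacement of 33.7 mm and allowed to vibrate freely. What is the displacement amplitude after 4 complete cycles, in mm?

0.123 mm

ζ = c/(2√(km)) = 25.9/(2√(3710 × 0.952)) = 25.9/118.9 = 0.2179.
Logarithmic decrement δ = 2πζ/√(1 − ζ²) = 2π × 0.2179/√(1 − 0.0475) = 1.403.
After n cycles, x_n/x₀ = e^(−nδ), so x_4 = 33.7 × e^(−4 × 1.403) = 33.7 × 0.003656 = 0.1232 mm.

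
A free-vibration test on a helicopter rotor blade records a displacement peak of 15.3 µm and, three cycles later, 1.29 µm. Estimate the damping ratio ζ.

0.130

Logarithmic decrement δ = (1/n)·ln(x₀/x_n) = (1/3)·ln(15.3/1.29) = (1/3)·ln(11.86) = 0.8244.
ζ = δ/√(4π² + δ²) = 0.8244/√(39.48 + 0.680) = 0.8244/6.337 = 0.1301.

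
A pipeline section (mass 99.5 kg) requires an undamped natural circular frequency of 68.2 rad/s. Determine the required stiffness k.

463000 N/m

k = m·ω_n² = 99.5 × 68.20² = 99.5 × 4651 = 462800 N/m.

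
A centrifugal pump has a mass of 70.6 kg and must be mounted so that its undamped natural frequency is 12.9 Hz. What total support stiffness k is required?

464000 N/m

ω_n = 2πf_n = 2π × 12.9 = 81.05 rad/s.
k = m·ω_n² = 70.6 × 81.05² = 70.6 × 6570 = 463800 N/m.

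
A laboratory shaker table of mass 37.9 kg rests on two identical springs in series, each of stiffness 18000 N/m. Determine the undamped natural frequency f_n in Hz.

Series springs: 1/k_eq = 2/18000, so k_eq = 18000/2 = 9000 N/m.
ω_n = √(k_eq/m) = √(9000/37.9) = √237.5 = 15.41 rad/s.
f_n = ω_n/(2π) = 15.41/6.283 = 2.453 Hz.

2.45 Hz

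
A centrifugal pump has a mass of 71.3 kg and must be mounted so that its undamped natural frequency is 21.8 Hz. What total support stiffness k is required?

1340000 N/m

ω_n = 2πf_n = 2π × 21.8 = 137.0 rad/s.
k = m·ω_n² = 71.3 × 137.0² = 71.3 × 18760 = 1338000 N/m.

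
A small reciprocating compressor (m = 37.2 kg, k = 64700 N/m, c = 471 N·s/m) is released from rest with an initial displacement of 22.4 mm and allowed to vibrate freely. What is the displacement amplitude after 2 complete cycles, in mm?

3.25 mm

ζ = c/(2√(km)) = 471/(2√(64700 × 37.2)) = 471/3103 = 0.1518.
Logarithmic decrement δ = 2πζ/√(1 − ζ²) = 2π × 0.1518/√(1 − 0.0230) = 0.9650.
After n cycles, x_n/x₀ = e^(−nδ), so x_2 = 22.4 × e^(−2 × 0.9650) = 22.4 × 0.1452 = 3.252 mm.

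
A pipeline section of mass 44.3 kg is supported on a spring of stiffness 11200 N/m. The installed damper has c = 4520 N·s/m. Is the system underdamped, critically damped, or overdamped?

overdamped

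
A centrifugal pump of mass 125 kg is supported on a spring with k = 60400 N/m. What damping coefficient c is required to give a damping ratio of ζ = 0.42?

2310 N·s/m

c_c = 2√(k·m) = 2√(60400 × 125) = 5495 N·s/m.
c = ζ·c_c = 0.42 × 5495 = 2308 N·s/m.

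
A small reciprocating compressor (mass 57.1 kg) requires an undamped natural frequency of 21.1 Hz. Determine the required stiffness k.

ω_n = 2πf_n = 2π × 21.1 = 132.6 rad/s.
k = m·ω_n² = 57.1 × 132.6² = 57.1 × 17580 = 1004000 N/m.

1000000 N/m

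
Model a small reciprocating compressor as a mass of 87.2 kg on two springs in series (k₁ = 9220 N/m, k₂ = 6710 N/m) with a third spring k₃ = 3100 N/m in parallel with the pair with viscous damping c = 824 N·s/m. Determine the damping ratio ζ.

0.528

Series pair: k_s = k₁k₂/(k₁+k₂) = (9220)(6710)/(9220 + 6710) = 3884 N/m. In parallel with k₃: k_eq = 3884 + 3100 = 6984 N/m.
ω_n = √(k_eq/m) = √(6984/87.2) = 8.949 rad/s.
Critical damping c_c = 2√(k_eq·m) = 2√(6984 × 87.2) = 1561 N·s/m, so ζ = c/c_c = 824/1561 = 0.5280.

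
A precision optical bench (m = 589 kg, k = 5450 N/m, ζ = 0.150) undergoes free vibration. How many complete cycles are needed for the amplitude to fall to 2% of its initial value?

Logarithmic decrement δ = 2πζ/√(1 − ζ²) = 2π × 0.1500/√(1 − 0.0225) = 0.9533.
x_n/x₀ = e^(−nδ) ≤ 0.02; take ln: n ≥ ln(1/0.02)/δ = 3.912/0.9533 = 4.104.
So 5 complete cycles are required.

5 cycles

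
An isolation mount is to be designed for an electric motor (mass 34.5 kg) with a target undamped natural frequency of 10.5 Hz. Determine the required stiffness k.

150000 N/m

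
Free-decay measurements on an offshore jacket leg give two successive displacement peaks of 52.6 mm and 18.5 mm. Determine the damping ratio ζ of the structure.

0.164

Logarithmic decrement δ = (1/n)·ln(x₀/x_n) = (1/1)·ln(52.6/18.5) = (1/1)·ln(2.843) = 1.045.
ζ = δ/√(4π² + δ²) = 1.045/√(39.48 + 1.09) = 1.045/6.369 = 0.1641.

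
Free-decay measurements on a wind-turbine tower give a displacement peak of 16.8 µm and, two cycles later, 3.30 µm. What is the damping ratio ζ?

0.128

Logarithmic decrement δ = (1/n)·ln(x₀/x_n) = (1/2)·ln(16.8/3.30) = (1/2)·ln(5.091) = 0.8137.
ζ = δ/√(4π² + δ²) = 0.8137/√(39.48 + 0.662) = 0.8137/6.336 = 0.1284.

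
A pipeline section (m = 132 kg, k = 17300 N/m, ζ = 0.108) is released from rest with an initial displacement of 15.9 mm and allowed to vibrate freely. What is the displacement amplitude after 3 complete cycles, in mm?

2.05 mm

Logarithmic decrement δ = 2πζ/√(1 − ζ²) = 2π × 0.1080/√(1 − 0.0117) = 0.6826.
After n cycles, x_n/x₀ = e^(−nδ), so x_3 = 15.9 × e^(−3 × 0.6826) = 15.9 × 0.1290 = 2.052 mm.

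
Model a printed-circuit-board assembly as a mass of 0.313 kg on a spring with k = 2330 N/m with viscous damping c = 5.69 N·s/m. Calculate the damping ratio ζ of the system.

0.105

ω_n = √(k/m) = √(2330/0.313) = 86.28 rad/s.
Critical damping c_c = 2√(k·m) = 2√(2330 × 0.313) = 54.01 N·s/m, so ζ = c/c_c = 5.69/54.01 = 0.1053.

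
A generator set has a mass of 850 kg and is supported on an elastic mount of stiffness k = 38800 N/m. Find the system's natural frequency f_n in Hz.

ω_n = √(k/m) = √(38800/850) = √45.65 = 6.756 rad/s.
f_n = ω_n/(2π) = 6.756/6.283 = 1.075 Hz.

1.08 Hz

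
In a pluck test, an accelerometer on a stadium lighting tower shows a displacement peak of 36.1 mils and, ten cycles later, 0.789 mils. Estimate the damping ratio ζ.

Logarithmic decrement δ = (1/n)·ln(x₀/x_n) = (1/10)·ln(36.1/0.789) = (1/10)·ln(45.75) = 0.3823.
ζ = δ/√(4π² + δ²) = 0.3823/√(39.48 + 0.146) = 0.3823/6.295 = 0.06074.

0.0607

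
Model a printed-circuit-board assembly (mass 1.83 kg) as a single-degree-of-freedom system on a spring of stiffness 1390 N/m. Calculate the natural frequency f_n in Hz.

ω_n = √(k/m) = √(1390/1.83) = √759.6 = 27.56 rad/s.
f_n = ω_n/(2π) = 27.56/6.283 = 4.386 Hz.

4.39 Hz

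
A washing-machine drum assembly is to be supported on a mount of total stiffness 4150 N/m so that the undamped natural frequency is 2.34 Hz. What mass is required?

ω_n = 2πf_n = 2π × 2.34 = 14.70 rad/s.
m = k/ω_n² = 4150/14.70² = 4150/216.2 = 19.20 kg.

19.2 kg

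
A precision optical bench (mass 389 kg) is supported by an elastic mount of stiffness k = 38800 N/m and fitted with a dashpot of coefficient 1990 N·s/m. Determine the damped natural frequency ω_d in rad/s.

9.65 rad/s

ω_n = √(k/m) = √(38800/389) = 9.987 rad/s.
Critical damping c_c = 2√(k·m) = 2√(38800 × 389) = 7770 N·s/m, so ζ = c/c_c = 1990/7770 = 0.2561.
ω_d = ω_n√(1 − ζ²) = 9.987 × √(1 − 0.0656) = 9.654 rad/s.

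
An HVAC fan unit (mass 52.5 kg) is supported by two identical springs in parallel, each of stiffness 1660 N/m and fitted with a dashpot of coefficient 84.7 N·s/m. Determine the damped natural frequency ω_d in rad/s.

7.91 rad/s

Parallel springs add: k_eq = 2 × 1660 = 3320 N/m.
ω_n = √(k_eq/m) = √(3320/52.5) = 7.952 rad/s.
Critical damping c_c = 2√(k_eq·m) = 2√(3320 × 52.5) = 835.0 N·s/m, so ζ = c/c_c = 84.7/835.0 = 0.1014.
ω_d = ω_n√(1 − ζ²) = 7.952 × √(1 − 0.0103) = 7.911 rad/s.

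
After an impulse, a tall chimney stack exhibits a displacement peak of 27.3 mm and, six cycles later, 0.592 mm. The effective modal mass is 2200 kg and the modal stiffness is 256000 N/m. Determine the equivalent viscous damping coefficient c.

Logarithmic decrement δ = (1/n)·ln(x₀/x_n) = (1/6)·ln(27.3/0.592) = (1/6)·ln(46.11) = 0.6385.
ζ = δ/√(4π² + δ²) = 0.6385/√(39.48 + 0.408) = 0.6385/6.316 = 0.1011.
c = ζ · 2√(km) = 0.1011 × 2√(256000 × 2200) = 0.1011 × 47460 = 4799 N·s/m.

4800 N·s/m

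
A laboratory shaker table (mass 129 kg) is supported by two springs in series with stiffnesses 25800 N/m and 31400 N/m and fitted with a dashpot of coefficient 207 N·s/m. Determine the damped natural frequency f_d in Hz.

1.66 Hz

Series springs: 1/k_eq = 1/25800 + 1/31400 = 7.061×10^-5, so k_eq = 14160 N/m.
ω_n = √(k_eq/m) = √(14160/129) = 10.48 rad/s.
Critical damping c_c = 2√(k_eq·m) = 2√(14160 × 129) = 2703 N·s/m, so ζ = c/c_c = 207/2703 = 0.07657.
ω_d = ω_n√(1 − ζ²) = 10.48 × √(1 − 0.00586) = 10.45 rad/s.
f_d = ω_d/(2π) = 1.663 Hz.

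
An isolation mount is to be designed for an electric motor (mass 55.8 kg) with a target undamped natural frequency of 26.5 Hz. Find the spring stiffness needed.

ω_n = 2πf_n = 2π × 26.5 = 166.5 rad/s.
k = m·ω_n² = 55.8 × 166.5² = 55.8 × 27720 = 1547000 N/m.

1550000 N/m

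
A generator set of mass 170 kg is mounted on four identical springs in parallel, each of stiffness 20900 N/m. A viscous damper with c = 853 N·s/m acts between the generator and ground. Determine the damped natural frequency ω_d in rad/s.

22.0 rad/s

Parallel springs add: k_eq = 4 × 20900 = 83600 N/m.
ω_n = √(k_eq/m) = √(83600/170) = 22.18 rad/s.
Critical damping c_c = 2√(k_eq·m) = 2√(83600 × 170) = 7540 N·s/m, so ζ = c/c_c = 853/7540 = 0.1131.
ω_d = ω_n√(1 − ζ²) = 22.18 × √(1 − 0.0128) = 22.03 rad/s.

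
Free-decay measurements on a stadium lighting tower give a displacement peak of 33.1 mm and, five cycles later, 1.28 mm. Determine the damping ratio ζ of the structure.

0.103

Logarithmic decrement δ = (1/n)·ln(x₀/x_n) = (1/5)·ln(33.1/1.28) = (1/5)·ln(25.86) = 0.6505.
ζ = δ/√(4π² + δ²) = 0.6505/√(39.48 + 0.423) = 0.6505/6.317 = 0.1030.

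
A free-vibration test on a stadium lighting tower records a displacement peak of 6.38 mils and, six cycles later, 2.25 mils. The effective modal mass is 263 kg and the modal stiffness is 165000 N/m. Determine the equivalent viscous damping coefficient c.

Logarithmic decrement δ = (1/n)·ln(x₀/x_n) = (1/6)·ln(6.38/2.25) = (1/6)·ln(2.836) = 0.1737.
ζ = δ/√(4π² + δ²) = 0.1737/√(39.48 + 0.0302) = 0.1737/6.286 = 0.02764.
c = ζ · 2√(km) = 0.02764 × 2√(165000 × 263) = 0.02764 × 13170 = 364.1 N·s/m.

364 N·s/m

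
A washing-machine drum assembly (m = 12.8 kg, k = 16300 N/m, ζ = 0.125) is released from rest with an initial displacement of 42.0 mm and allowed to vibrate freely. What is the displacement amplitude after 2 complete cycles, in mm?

Logarithmic decrement δ = 2πζ/√(1 − ζ²) = 2π × 0.1250/√(1 − 0.0156) = 0.7916.
After n cycles, x_n/x₀ = e^(−nδ), so x_2 = 42.0 × e^(−2 × 0.7916) = 42.0 × 0.2053 = 8.623 mm.

8.62 mm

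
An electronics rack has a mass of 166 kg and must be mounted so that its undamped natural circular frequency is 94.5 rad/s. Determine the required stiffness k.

k = m·ω_n² = 166 × 94.50² = 166 × 8930 = 1482000 N/m.

1480000 N/m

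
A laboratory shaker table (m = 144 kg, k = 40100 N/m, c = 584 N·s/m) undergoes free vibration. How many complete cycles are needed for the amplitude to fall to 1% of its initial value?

ζ = c/(2√(km)) = 584/(2√(40100 × 144)) = 584/4806 = 0.1215.
Logarithmic decrement δ = 2πζ/√(1 − ζ²) = 2π × 0.1215/√(1 − 0.0148) = 0.7692.
x_n/x₀ = e^(−nδ) ≤ 0.01; take ln: n ≥ ln(1/0.01)/δ = 4.605/0.7692 = 5.987.
So 6 complete cycles are required.

6 cycles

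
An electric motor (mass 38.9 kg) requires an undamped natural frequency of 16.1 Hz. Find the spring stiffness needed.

ω_n = 2πf_n = 2π × 16.1 = 101.2 rad/s.
k = m·ω_n² = 38.9 × 101.2² = 38.9 × 10230 = 398100 N/m.

398000 N/m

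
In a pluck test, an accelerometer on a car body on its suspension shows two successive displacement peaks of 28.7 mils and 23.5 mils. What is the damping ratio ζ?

0.0318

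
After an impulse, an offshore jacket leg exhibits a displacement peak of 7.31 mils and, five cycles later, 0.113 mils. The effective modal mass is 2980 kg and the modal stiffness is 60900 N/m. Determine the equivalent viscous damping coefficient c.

Logarithmic decrement δ = (1/n)·ln(x₀/x_n) = (1/5)·ln(7.31/0.113) = (1/5)·ln(64.69) = 0.8339.
ζ = δ/√(4π² + δ²) = 0.8339/√(39.48 + 0.695) = 0.8339/6.338 = 0.1316.
c = ζ · 2√(km) = 0.1316 × 2√(60900 × 2980) = 0.1316 × 26940 = 3545 N·s/m.

3540 N·s/m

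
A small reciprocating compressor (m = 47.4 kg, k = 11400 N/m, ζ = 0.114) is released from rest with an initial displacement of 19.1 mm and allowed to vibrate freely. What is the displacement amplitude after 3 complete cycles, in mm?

Logarithmic decrement δ = 2πζ/√(1 − ζ²) = 2π × 0.1140/√(1 − 0.0130) = 0.7210.
After n cycles, x_n/x₀ = e^(−nδ), so x_3 = 19.1 × e^(−3 × 0.7210) = 19.1 × 0.1150 = 2.196 mm.

2.20 mm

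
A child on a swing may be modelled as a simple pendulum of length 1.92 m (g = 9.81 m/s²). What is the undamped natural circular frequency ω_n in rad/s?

2.26 rad/s

For a simple pendulum ω_n = √(g/L) = √(9.81/1.92) = √5.109 = 2.260 rad/s.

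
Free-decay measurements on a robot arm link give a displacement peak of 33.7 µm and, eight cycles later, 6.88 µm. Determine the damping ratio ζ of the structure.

0.0316

Logarithmic decrement δ = (1/n)·ln(x₀/x_n) = (1/8)·ln(33.7/6.88) = (1/8)·ln(4.898) = 0.1986.
ζ = δ/√(4π² + δ²) = 0.1986/√(39.48 + 0.0394) = 0.1986/6.286 = 0.03159.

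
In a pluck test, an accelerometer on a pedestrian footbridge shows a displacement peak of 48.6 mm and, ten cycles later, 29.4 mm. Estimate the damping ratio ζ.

0.00800

Logarithmic decrement δ = (1/n)·ln(x₀/x_n) = (1/10)·ln(48.6/29.4) = (1/10)·ln(1.653) = 0.05026.
ζ = δ/√(4π² + δ²) = 0.05026/√(39.48 + 0.00253) = 0.05026/6.283 = 0.007999.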